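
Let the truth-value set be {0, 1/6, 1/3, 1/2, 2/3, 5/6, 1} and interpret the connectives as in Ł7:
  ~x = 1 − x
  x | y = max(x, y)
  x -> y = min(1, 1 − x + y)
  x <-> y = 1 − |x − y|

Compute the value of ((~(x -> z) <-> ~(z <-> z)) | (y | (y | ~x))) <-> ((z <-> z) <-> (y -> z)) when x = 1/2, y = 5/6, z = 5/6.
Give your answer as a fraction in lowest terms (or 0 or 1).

1

x -> z = 1/2 -> 5/6 = 1
~(x -> z) = ~1 = 0
z <-> z = 5/6 <-> 5/6 = 1
~(z <-> z) = ~1 = 0
~(x -> z) <-> ~(z <-> z) = 0 <-> 0 = 1
~x = ~1/2 = 1/2
y | ~x = 5/6 | 1/2 = 5/6
y | (y | ~x) = 5/6 | 5/6 = 5/6
(~(x -> z) <-> ~(z <-> z)) | (y | (y | ~x)) = 1 | 5/6 = 1
z <-> z = 5/6 <-> 5/6 = 1
y -> z = 5/6 -> 5/6 = 1
(z <-> z) <-> (y -> z) = 1 <-> 1 = 1
((~(x -> z) <-> ~(z <-> z)) | (y | (y | ~x))) <-> ((z <-> z) <-> (y -> z)) = 1 <-> 1 = 1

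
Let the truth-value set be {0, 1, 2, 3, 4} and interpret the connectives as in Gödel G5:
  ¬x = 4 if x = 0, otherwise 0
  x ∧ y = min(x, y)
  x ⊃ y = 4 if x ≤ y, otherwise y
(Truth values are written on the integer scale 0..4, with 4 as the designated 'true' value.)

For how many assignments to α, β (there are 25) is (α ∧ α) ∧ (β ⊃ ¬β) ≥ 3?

value 4: 1 assignment (counts)
value 3: 1 assignment (counts)
value 2: 1 assignment
value 1: 1 assignment
value 0: 21 assignments
So 2 of the 25 assignments meet the threshold.

2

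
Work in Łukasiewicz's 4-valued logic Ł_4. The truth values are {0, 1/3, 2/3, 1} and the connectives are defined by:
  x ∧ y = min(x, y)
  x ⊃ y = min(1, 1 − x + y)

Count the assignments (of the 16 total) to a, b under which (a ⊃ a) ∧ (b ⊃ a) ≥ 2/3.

13

a = 0, b = 0 ↦ 1  ≥
a = 0, b = 1/3 ↦ 2/3  ≥
a = 0, b = 2/3 ↦ 1/3  <
a = 0, b = 1 ↦ 0  <
a = 1/3, b = 0 ↦ 1  ≥
a = 1/3, b = 1/3 ↦ 1  ≥
a = 1/3, b = 2/3 ↦ 2/3  ≥
a = 1/3, b = 1 ↦ 1/3  <
a = 2/3, b = 0 ↦ 1  ≥
a = 2/3, b = 1/3 ↦ 1  ≥
a = 2/3, b = 2/3 ↦ 1  ≥
a = 2/3, b = 1 ↦ 2/3  ≥
a = 1, b = 0 ↦ 1  ≥
a = 1, b = 1/3 ↦ 1  ≥
a = 1, b = 2/3 ↦ 1  ≥
a = 1, b = 1 ↦ 1  ≥
So 13 of the 16 assignments meet the threshold.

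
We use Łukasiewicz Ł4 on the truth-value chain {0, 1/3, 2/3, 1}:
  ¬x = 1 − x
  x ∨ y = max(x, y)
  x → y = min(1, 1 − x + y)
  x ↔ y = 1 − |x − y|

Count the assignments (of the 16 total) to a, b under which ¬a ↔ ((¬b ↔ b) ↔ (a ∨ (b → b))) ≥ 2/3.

10

a = 0, b = 0 ↦ 0  <
a = 0, b = 1/3 ↦ 2/3  ≥
a = 0, b = 2/3 ↦ 2/3  ≥
a = 0, b = 1 ↦ 0  <
a = 1/3, b = 0 ↦ 1/3  <
a = 1/3, b = 1/3 ↦ 1  ≥
a = 1/3, b = 2/3 ↦ 1  ≥
a = 1/3, b = 1 ↦ 1/3  <
a = 2/3, b = 0 ↦ 2/3  ≥
a = 2/3, b = 1/3 ↦ 2/3  ≥
a = 2/3, b = 2/3 ↦ 2/3  ≥
a = 2/3, b = 1 ↦ 2/3  ≥
a = 1, b = 0 ↦ 1  ≥
a = 1, b = 1/3 ↦ 1/3  <
a = 1, b = 2/3 ↦ 1/3  <
a = 1, b = 1 ↦ 1  ≥
So 10 of the 16 assignments meet the threshold.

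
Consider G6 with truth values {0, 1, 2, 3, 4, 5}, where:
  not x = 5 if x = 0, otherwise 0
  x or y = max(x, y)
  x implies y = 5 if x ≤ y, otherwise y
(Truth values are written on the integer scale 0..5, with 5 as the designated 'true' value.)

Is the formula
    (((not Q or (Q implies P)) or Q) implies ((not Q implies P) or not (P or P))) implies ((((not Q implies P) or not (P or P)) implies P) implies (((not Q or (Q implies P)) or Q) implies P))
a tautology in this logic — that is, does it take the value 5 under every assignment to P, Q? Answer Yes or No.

At P = 2, Q = 5, for instance:
not Q = not 5 = 0
Q implies P = 5 implies 2 = 2
not Q or (Q implies P) = 0 or 2 = 2
(not Q or (Q implies P)) or Q = 2 or 5 = 5
not Q = not 5 = 0
not Q implies P = 0 implies 2 = 5
P or P = 2 or 2 = 2
not (P or P) = not 2 = 0
(not Q implies P) or not (P or P) = 5 or 0 = 5
((not Q or (Q implies P)) or Q) implies ((not Q implies P) or not (P or P)) = 5 implies 5 = 5
((not Q implies P) or not (P or P)) implies P = 5 implies 2 = 2
((not Q or (Q implies P)) or Q) implies P = 5 implies 2 = 2
(((not Q implies P) or not (P or P)) implies P) implies (((not Q or (Q implies P)) or Q) implies P) = 2 implies 2 = 5
(((not Q or (Q implies P)) or Q) implies ((not Q implies P) or not (P or P))) implies ((((not Q implies P) or not (P or P)) implies P) implies (((not Q or (Q implies P)) or Q) implies P)) = 5 implies 5 = 5
and checking the remaining 35 assignments likewise gives ≥ 5 in every case.

Yes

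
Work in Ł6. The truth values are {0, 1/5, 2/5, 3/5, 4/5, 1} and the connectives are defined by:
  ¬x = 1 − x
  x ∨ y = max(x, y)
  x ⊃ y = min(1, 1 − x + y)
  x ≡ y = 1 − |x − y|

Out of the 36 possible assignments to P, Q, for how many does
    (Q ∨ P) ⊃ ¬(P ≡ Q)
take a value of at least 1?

11

value 1: 11 assignments (counts)
value 4/5: 9 assignments
value 3/5: 7 assignments
value 2/5: 5 assignments
value 1/5: 3 assignments
value 0: 1 assignment
So 11 of the 36 assignments meet the threshold.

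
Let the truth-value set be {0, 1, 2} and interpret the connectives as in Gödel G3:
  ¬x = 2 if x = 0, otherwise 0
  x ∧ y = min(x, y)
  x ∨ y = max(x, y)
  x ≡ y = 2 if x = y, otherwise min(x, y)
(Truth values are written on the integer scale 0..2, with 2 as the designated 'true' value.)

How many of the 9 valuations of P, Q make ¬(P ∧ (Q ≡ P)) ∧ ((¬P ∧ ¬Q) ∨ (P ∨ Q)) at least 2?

P = 0, Q = 0 ↦ 2  ≥
P = 0, Q = 1 ↦ 1  <
P = 0, Q = 2 ↦ 2  ≥
P = 1, Q = 0 ↦ 1  <
P = 1, Q = 1 ↦ 0  <
P = 1, Q = 2 ↦ 0  <
P = 2, Q = 0 ↦ 2  ≥
P = 2, Q = 1 ↦ 0  <
P = 2, Q = 2 ↦ 0  <
So 3 of the 9 assignments meet the threshold.

3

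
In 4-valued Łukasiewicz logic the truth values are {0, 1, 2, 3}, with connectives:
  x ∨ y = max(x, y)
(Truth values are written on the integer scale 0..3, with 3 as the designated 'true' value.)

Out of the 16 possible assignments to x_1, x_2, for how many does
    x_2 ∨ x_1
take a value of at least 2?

12

x_1 = 0, x_2 = 0 ↦ 0  <
x_1 = 0, x_2 = 1 ↦ 1  <
x_1 = 0, x_2 = 2 ↦ 2  ≥
x_1 = 0, x_2 = 3 ↦ 3  ≥
x_1 = 1, x_2 = 0 ↦ 1  <
x_1 = 1, x_2 = 1 ↦ 1  <
x_1 = 1, x_2 = 2 ↦ 2  ≥
x_1 = 1, x_2 = 3 ↦ 3  ≥
x_1 = 2, x_2 = 0 ↦ 2  ≥
x_1 = 2, x_2 = 1 ↦ 2  ≥
x_1 = 2, x_2 = 2 ↦ 2  ≥
x_1 = 2, x_2 = 3 ↦ 3  ≥
x_1 = 3, x_2 = 0 ↦ 3  ≥
x_1 = 3, x_2 = 1 ↦ 3  ≥
x_1 = 3, x_2 = 2 ↦ 3  ≥
x_1 = 3, x_2 = 3 ↦ 3  ≥
So 12 of the 16 assignments meet the threshold.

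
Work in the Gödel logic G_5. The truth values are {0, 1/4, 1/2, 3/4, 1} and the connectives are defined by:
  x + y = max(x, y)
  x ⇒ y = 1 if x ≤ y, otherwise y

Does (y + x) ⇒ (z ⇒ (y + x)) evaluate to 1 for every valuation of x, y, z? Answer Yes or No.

Yes

At x = 1/2, y = 1, z = 3/4, for instance:
y + x = 1 + 1/2 = 1
z ⇒ (y + x) = 3/4 ⇒ 1 = 1
(y + x) ⇒ (z ⇒ (y + x)) = 1 ⇒ 1 = 1
and checking the remaining 124 assignments likewise gives ≥ 1 in every case.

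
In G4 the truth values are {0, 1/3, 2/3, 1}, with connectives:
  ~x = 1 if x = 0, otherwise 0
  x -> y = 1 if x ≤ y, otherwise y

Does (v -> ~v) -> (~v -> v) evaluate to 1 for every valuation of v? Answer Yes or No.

Counterexample: take v = 0.
~v = ~0 = 1
v -> ~v = 0 -> 1 = 1
~v = ~0 = 1
~v -> v = 1 -> 0 = 0
(v -> ~v) -> (~v -> v) = 1 -> 0 = 0
This gives 0 ≠ 1.

No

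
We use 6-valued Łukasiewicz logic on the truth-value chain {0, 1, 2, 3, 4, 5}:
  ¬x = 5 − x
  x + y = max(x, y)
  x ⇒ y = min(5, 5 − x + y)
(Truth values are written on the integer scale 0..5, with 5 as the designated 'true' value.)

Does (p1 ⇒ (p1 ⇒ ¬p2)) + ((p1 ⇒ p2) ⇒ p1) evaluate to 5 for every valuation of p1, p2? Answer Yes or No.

No

Counterexample: take p1 = 3, p2 = 5.
¬p2 = ¬5 = 0
p1 ⇒ ¬p2 = 3 ⇒ 0 = 2
p1 ⇒ (p1 ⇒ ¬p2) = 3 ⇒ 2 = 4
p1 ⇒ p2 = 3 ⇒ 5 = 5
(p1 ⇒ p2) ⇒ p1 = 5 ⇒ 3 = 3
(p1 ⇒ (p1 ⇒ ¬p2)) + ((p1 ⇒ p2) ⇒ p1) = 4 + 3 = 4
This gives 4 ≠ 5.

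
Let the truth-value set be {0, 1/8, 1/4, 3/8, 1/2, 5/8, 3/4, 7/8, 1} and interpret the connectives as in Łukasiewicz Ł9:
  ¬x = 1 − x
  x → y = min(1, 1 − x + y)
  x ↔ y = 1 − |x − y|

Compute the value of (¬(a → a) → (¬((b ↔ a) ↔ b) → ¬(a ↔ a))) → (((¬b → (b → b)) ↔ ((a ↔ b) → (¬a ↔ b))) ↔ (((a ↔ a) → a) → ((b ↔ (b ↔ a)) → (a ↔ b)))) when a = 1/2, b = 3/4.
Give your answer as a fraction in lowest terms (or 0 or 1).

1

a → a = 1/2 → 1/2 = 1
¬(a → a) = ¬1 = 0
b ↔ a = 3/4 ↔ 1/2 = 3/4
(b ↔ a) ↔ b = 3/4 ↔ 3/4 = 1
¬((b ↔ a) ↔ b) = ¬1 = 0
a ↔ a = 1/2 ↔ 1/2 = 1
¬(a ↔ a) = ¬1 = 0
¬((b ↔ a) ↔ b) → ¬(a ↔ a) = 0 → 0 = 1
¬(a → a) → (¬((b ↔ a) ↔ b) → ¬(a ↔ a)) = 0 → 1 = 1
¬b = ¬3/4 = 1/4
b → b = 3/4 → 3/4 = 1
¬b → (b → b) = 1/4 → 1 = 1
a ↔ b = 1/2 ↔ 3/4 = 3/4
¬a = ¬1/2 = 1/2
¬a ↔ b = 1/2 ↔ 3/4 = 3/4
(a ↔ b) → (¬a ↔ b) = 3/4 → 3/4 = 1
(¬b → (b → b)) ↔ ((a ↔ b) → (¬a ↔ b)) = 1 ↔ 1 = 1
a ↔ a = 1/2 ↔ 1/2 = 1
(a ↔ a) → a = 1 → 1/2 = 1/2
b ↔ a = 3/4 ↔ 1/2 = 3/4
b ↔ (b ↔ a) = 3/4 ↔ 3/4 = 1
a ↔ b = 1/2 ↔ 3/4 = 3/4
(b ↔ (b ↔ a)) → (a ↔ b) = 1 → 3/4 = 3/4
((a ↔ a) → a) → ((b ↔ (b ↔ a)) → (a ↔ b)) = 1/2 → 3/4 = 1
((¬b → (b → b)) ↔ ((a ↔ b) → (¬a ↔ b))) ↔ (((a ↔ a) → a) → ((b ↔ (b ↔ a)) → (a ↔ b))) = 1 ↔ 1 = 1
(¬(a → a) → (¬((b ↔ a) ↔ b) → ¬(a ↔ a))) → (((¬b → (b → b)) ↔ ((a ↔ b) → (¬a ↔ b))) ↔ (((a ↔ a) → a) → ((b ↔ (b ↔ a)) → (a ↔ b)))) = 1 → 1 = 1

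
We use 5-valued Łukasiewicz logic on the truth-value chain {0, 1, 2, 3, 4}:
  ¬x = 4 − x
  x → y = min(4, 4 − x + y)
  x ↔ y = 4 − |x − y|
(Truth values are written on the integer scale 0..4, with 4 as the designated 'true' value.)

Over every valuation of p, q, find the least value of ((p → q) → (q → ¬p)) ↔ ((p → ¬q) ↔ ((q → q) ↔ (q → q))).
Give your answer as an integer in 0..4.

2

Take p = 4, q = 2:
p → q = 4 → 2 = 2
¬p = ¬4 = 0
q → ¬p = 2 → 0 = 2
(p → q) → (q → ¬p) = 2 → 2 = 4
¬q = ¬2 = 2
p → ¬q = 4 → 2 = 2
q → q = 2 → 2 = 4
q → q = 2 → 2 = 4
(q → q) ↔ (q → q) = 4 ↔ 4 = 4
(p → ¬q) ↔ ((q → q) ↔ (q → q)) = 2 ↔ 4 = 2
((p → q) → (q → ¬p)) ↔ ((p → ¬q) ↔ ((q → q) ↔ (q → q))) = 4 ↔ 2 = 2
No assignment yields a value below 2, so this is the minimum.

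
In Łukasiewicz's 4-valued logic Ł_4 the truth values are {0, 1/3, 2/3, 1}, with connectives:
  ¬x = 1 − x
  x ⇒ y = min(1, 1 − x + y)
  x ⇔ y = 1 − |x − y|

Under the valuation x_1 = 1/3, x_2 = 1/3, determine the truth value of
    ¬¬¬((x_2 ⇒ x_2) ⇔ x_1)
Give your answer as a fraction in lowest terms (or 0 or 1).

x_2 ⇒ x_2 = 1/3 ⇒ 1/3 = 1
(x_2 ⇒ x_2) ⇔ x_1 = 1 ⇔ 1/3 = 1/3
¬((x_2 ⇒ x_2) ⇔ x_1) = ¬1/3 = 2/3
¬¬((x_2 ⇒ x_2) ⇔ x_1) = ¬2/3 = 1/3
¬¬¬((x_2 ⇒ x_2) ⇔ x_1) = ¬1/3 = 2/3

2/3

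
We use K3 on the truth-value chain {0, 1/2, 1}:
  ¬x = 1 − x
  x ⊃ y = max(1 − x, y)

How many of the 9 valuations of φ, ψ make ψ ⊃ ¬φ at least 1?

5

φ = 0, ψ = 0 ↦ 1  ≥
φ = 0, ψ = 1/2 ↦ 1  ≥
φ = 0, ψ = 1 ↦ 1  ≥
φ = 1/2, ψ = 0 ↦ 1  ≥
φ = 1/2, ψ = 1/2 ↦ 1/2  <
φ = 1/2, ψ = 1 ↦ 1/2  <
φ = 1, ψ = 0 ↦ 1  ≥
φ = 1, ψ = 1/2 ↦ 1/2  <
φ = 1, ψ = 1 ↦ 0  <
So 5 of the 9 assignments meet the threshold.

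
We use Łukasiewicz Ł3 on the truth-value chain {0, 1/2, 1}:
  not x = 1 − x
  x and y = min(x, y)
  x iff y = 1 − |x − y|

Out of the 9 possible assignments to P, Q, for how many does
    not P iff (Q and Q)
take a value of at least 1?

P = 0, Q = 0 ↦ 0  <
P = 0, Q = 1/2 ↦ 1/2  <
P = 0, Q = 1 ↦ 1  ≥
P = 1/2, Q = 0 ↦ 1/2  <
P = 1/2, Q = 1/2 ↦ 1  ≥
P = 1/2, Q = 1 ↦ 1/2  <
P = 1, Q = 0 ↦ 1  ≥
P = 1, Q = 1/2 ↦ 1/2  <
P = 1, Q = 1 ↦ 0  <
So 3 of the 9 assignments meet the threshold.

3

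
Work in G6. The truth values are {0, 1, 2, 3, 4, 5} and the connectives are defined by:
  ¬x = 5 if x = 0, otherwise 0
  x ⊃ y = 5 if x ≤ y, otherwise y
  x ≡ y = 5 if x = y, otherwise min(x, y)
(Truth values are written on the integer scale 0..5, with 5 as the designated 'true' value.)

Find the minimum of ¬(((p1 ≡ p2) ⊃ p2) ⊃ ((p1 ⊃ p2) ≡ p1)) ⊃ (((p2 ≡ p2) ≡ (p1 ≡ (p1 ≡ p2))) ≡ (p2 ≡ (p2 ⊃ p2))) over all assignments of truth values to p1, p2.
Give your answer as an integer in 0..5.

Take p1 = 0, p2 = 1:
p1 ≡ p2 = 0 ≡ 1 = 0
(p1 ≡ p2) ⊃ p2 = 0 ⊃ 1 = 5
p1 ⊃ p2 = 0 ⊃ 1 = 5
(p1 ⊃ p2) ≡ p1 = 5 ≡ 0 = 0
((p1 ≡ p2) ⊃ p2) ⊃ ((p1 ⊃ p2) ≡ p1) = 5 ⊃ 0 = 0
¬(((p1 ≡ p2) ⊃ p2) ⊃ ((p1 ⊃ p2) ≡ p1)) = ¬0 = 5
p2 ≡ p2 = 1 ≡ 1 = 5
p1 ≡ p2 = 0 ≡ 1 = 0
p1 ≡ (p1 ≡ p2) = 0 ≡ 0 = 5
(p2 ≡ p2) ≡ (p1 ≡ (p1 ≡ p2)) = 5 ≡ 5 = 5
p2 ⊃ p2 = 1 ⊃ 1 = 5
p2 ≡ (p2 ⊃ p2) = 1 ≡ 5 = 1
((p2 ≡ p2) ≡ (p1 ≡ (p1 ≡ p2))) ≡ (p2 ≡ (p2 ⊃ p2)) = 5 ≡ 1 = 1
¬(((p1 ≡ p2) ⊃ p2) ⊃ ((p1 ⊃ p2) ≡ p1)) ⊃ (((p2 ≡ p2) ≡ (p1 ≡ (p1 ≡ p2))) ≡ (p2 ≡ (p2 ⊃ p2))) = 5 ⊃ 1 = 1
No assignment yields a value below 1, so this is the minimum.

1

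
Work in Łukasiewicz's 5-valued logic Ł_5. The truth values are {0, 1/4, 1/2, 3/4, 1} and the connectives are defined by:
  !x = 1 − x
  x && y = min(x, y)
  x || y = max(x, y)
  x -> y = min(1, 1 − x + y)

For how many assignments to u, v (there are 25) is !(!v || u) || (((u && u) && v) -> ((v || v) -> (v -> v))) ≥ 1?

value 1: 25 assignments (counts)
So 25 of the 25 assignments meet the threshold.

25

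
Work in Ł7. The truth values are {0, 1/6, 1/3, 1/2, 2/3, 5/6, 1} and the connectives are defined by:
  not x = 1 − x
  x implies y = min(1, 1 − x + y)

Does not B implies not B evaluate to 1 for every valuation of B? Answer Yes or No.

Yes

B = 0 ↦ 1
B = 1/6 ↦ 1
B = 1/3 ↦ 1
B = 1/2 ↦ 1
B = 2/3 ↦ 1
B = 5/6 ↦ 1
B = 1 ↦ 1
Every assignment gives a value ≥ 1.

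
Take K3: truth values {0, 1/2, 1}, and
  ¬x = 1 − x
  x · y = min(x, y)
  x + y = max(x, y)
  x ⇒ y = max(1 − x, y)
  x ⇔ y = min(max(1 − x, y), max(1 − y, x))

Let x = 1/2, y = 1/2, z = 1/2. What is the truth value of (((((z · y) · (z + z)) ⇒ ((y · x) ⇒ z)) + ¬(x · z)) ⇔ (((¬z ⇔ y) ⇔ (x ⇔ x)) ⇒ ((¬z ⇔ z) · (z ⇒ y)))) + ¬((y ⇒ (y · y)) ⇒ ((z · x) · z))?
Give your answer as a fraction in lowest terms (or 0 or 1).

1/2

z · y = 1/2 · 1/2 = 1/2
z + z = 1/2 + 1/2 = 1/2
(z · y) · (z + z) = 1/2 · 1/2 = 1/2
y · x = 1/2 · 1/2 = 1/2
(y · x) ⇒ z = 1/2 ⇒ 1/2 = 1/2
((z · y) · (z + z)) ⇒ ((y · x) ⇒ z) = 1/2 ⇒ 1/2 = 1/2
x · z = 1/2 · 1/2 = 1/2
¬(x · z) = ¬1/2 = 1/2
(((z · y) · (z + z)) ⇒ ((y · x) ⇒ z)) + ¬(x · z) = 1/2 + 1/2 = 1/2
¬z = ¬1/2 = 1/2
¬z ⇔ y = 1/2 ⇔ 1/2 = 1/2
x ⇔ x = 1/2 ⇔ 1/2 = 1/2
(¬z ⇔ y) ⇔ (x ⇔ x) = 1/2 ⇔ 1/2 = 1/2
¬z = ¬1/2 = 1/2
¬z ⇔ z = 1/2 ⇔ 1/2 = 1/2
z ⇒ y = 1/2 ⇒ 1/2 = 1/2
(¬z ⇔ z) · (z ⇒ y) = 1/2 · 1/2 = 1/2
((¬z ⇔ y) ⇔ (x ⇔ x)) ⇒ ((¬z ⇔ z) · (z ⇒ y)) = 1/2 ⇒ 1/2 = 1/2
((((z · y) · (z + z)) ⇒ ((y · x) ⇒ z)) + ¬(x · z)) ⇔ (((¬z ⇔ y) ⇔ (x ⇔ x)) ⇒ ((¬z ⇔ z) · (z ⇒ y))) = 1/2 ⇔ 1/2 = 1/2
y · y = 1/2 · 1/2 = 1/2
y ⇒ (y · y) = 1/2 ⇒ 1/2 = 1/2
z · x = 1/2 · 1/2 = 1/2
(z · x) · z = 1/2 · 1/2 = 1/2
(y ⇒ (y · y)) ⇒ ((z · x) · z) = 1/2 ⇒ 1/2 = 1/2
¬((y ⇒ (y · y)) ⇒ ((z · x) · z)) = ¬1/2 = 1/2
(((((z · y) · (z + z)) ⇒ ((y · x) ⇒ z)) + ¬(x · z)) ⇔ (((¬z ⇔ y) ⇔ (x ⇔ x)) ⇒ ((¬z ⇔ z) · (z ⇒ y)))) + ¬((y ⇒ (y · y)) ⇒ ((z · x) · z)) = 1/2 + 1/2 = 1/2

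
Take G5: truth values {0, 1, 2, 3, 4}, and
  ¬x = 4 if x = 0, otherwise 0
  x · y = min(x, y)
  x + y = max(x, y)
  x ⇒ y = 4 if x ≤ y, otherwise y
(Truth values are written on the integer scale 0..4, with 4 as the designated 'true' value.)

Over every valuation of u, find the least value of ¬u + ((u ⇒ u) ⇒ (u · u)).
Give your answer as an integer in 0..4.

Take u = 1:
¬u = ¬1 = 0
u ⇒ u = 1 ⇒ 1 = 4
u · u = 1 · 1 = 1
(u ⇒ u) ⇒ (u · u) = 4 ⇒ 1 = 1
¬u + ((u ⇒ u) ⇒ (u · u)) = 0 + 1 = 1
No assignment yields a value below 1, so this is the minimum.

1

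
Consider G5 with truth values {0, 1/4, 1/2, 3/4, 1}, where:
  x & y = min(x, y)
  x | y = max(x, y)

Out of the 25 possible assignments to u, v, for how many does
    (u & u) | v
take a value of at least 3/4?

value 1: 9 assignments (counts)
value 3/4: 7 assignments (counts)
value 1/2: 5 assignments
value 1/4: 3 assignments
value 0: 1 assignment
So 16 of the 25 assignments meet the threshold.

16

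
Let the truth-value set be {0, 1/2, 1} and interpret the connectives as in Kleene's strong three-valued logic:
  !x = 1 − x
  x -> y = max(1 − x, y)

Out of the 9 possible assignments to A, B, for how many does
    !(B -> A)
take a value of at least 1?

1

A = 0, B = 0 ↦ 0  <
A = 0, B = 1/2 ↦ 1/2  <
A = 0, B = 1 ↦ 1  ≥
A = 1/2, B = 0 ↦ 0  <
A = 1/2, B = 1/2 ↦ 1/2  <
A = 1/2, B = 1 ↦ 1/2  <
A = 1, B = 0 ↦ 0  <
A = 1, B = 1/2 ↦ 0  <
A = 1, B = 1 ↦ 0  <
So 1 of the 9 assignments meets the threshold.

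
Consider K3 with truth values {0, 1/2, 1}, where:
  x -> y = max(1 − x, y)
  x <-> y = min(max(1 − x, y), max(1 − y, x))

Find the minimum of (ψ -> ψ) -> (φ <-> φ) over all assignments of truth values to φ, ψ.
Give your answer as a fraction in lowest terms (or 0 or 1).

Take φ = 1/2, ψ = 0:
ψ -> ψ = 0 -> 0 = 1
φ <-> φ = 1/2 <-> 1/2 = 1/2
(ψ -> ψ) -> (φ <-> φ) = 1 -> 1/2 = 1/2
No assignment yields a value below 1/2, so this is the minimum.

1/2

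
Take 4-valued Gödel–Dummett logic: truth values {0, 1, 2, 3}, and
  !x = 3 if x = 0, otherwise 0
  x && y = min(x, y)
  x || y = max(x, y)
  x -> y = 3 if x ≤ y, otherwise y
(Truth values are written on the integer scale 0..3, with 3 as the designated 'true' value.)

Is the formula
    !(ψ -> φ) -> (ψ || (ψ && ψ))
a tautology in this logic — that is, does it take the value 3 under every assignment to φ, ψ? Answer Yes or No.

Counterexample: take φ = 0, ψ = 1.
ψ -> φ = 1 -> 0 = 0
!(ψ -> φ) = !0 = 3
ψ && ψ = 1 && 1 = 1
ψ || (ψ && ψ) = 1 || 1 = 1
!(ψ -> φ) -> (ψ || (ψ && ψ)) = 3 -> 1 = 1
This gives 1 ≠ 3.

No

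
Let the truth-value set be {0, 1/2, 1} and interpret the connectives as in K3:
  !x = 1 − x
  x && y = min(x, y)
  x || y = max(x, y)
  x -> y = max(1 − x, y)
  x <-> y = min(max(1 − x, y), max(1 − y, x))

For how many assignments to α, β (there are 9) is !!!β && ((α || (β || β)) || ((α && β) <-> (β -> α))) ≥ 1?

α = 0, β = 0 ↦ 0  <
α = 0, β = 1/2 ↦ 1/2  <
α = 0, β = 1 ↦ 0  <
α = 1/2, β = 0 ↦ 1/2  <
α = 1/2, β = 1/2 ↦ 1/2  <
α = 1/2, β = 1 ↦ 0  <
α = 1, β = 0 ↦ 1  ≥
α = 1, β = 1/2 ↦ 1/2  <
α = 1, β = 1 ↦ 0  <
So 1 of the 9 assignments meets the threshold.

1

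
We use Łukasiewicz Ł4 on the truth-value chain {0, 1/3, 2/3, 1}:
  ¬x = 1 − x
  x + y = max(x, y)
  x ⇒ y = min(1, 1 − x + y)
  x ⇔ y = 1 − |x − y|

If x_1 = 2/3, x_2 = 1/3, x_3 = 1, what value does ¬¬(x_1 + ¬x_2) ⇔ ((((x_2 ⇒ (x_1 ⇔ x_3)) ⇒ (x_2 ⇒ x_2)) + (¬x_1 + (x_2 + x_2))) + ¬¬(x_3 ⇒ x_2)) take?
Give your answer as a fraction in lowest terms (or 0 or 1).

2/3

¬x_2 = ¬1/3 = 2/3
x_1 + ¬x_2 = 2/3 + 2/3 = 2/3
¬(x_1 + ¬x_2) = ¬2/3 = 1/3
¬¬(x_1 + ¬x_2) = ¬1/3 = 2/3
x_1 ⇔ x_3 = 2/3 ⇔ 1 = 2/3
x_2 ⇒ (x_1 ⇔ x_3) = 1/3 ⇒ 2/3 = 1
x_2 ⇒ x_2 = 1/3 ⇒ 1/3 = 1
(x_2 ⇒ (x_1 ⇔ x_3)) ⇒ (x_2 ⇒ x_2) = 1 ⇒ 1 = 1
¬x_1 = ¬2/3 = 1/3
x_2 + x_2 = 1/3 + 1/3 = 1/3
¬x_1 + (x_2 + x_2) = 1/3 + 1/3 = 1/3
((x_2 ⇒ (x_1 ⇔ x_3)) ⇒ (x_2 ⇒ x_2)) + (¬x_1 + (x_2 + x_2)) = 1 + 1/3 = 1
x_3 ⇒ x_2 = 1 ⇒ 1/3 = 1/3
¬(x_3 ⇒ x_2) = ¬1/3 = 2/3
¬¬(x_3 ⇒ x_2) = ¬2/3 = 1/3
(((x_2 ⇒ (x_1 ⇔ x_3)) ⇒ (x_2 ⇒ x_2)) + (¬x_1 + (x_2 + x_2))) + ¬¬(x_3 ⇒ x_2) = 1 + 1/3 = 1
¬¬(x_1 + ¬x_2) ⇔ ((((x_2 ⇒ (x_1 ⇔ x_3)) ⇒ (x_2 ⇒ x_2)) + (¬x_1 + (x_2 + x_2))) + ¬¬(x_3 ⇒ x_2)) = 2/3 ⇔ 1 = 2/3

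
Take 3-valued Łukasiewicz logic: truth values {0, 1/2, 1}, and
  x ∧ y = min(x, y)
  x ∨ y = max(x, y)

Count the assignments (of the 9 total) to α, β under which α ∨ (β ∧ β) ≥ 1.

α = 0, β = 0 ↦ 0  <
α = 0, β = 1/2 ↦ 1/2  <
α = 0, β = 1 ↦ 1  ≥
α = 1/2, β = 0 ↦ 1/2  <
α = 1/2, β = 1/2 ↦ 1/2  <
α = 1/2, β = 1 ↦ 1  ≥
α = 1, β = 0 ↦ 1  ≥
α = 1, β = 1/2 ↦ 1  ≥
α = 1, β = 1 ↦ 1  ≥
So 5 of the 9 assignments meet the threshold.

5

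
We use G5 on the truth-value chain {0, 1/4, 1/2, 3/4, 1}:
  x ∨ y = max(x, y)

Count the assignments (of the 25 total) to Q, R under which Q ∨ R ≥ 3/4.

16

value 1: 9 assignments (counts)
value 3/4: 7 assignments (counts)
value 1/2: 5 assignments
value 1/4: 3 assignments
value 0: 1 assignment
So 16 of the 25 assignments meet the threshold.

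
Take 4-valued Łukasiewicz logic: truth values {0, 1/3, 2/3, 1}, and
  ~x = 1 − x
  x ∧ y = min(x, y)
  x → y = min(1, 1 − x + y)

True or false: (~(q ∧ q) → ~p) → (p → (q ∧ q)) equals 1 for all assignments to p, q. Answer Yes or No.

Yes

p = 0, q = 0 ↦ 1
p = 0, q = 1/3 ↦ 1
p = 0, q = 2/3 ↦ 1
p = 0, q = 1 ↦ 1
p = 1/3, q = 0 ↦ 1
p = 1/3, q = 1/3 ↦ 1
p = 1/3, q = 2/3 ↦ 1
p = 1/3, q = 1 ↦ 1
p = 2/3, q = 0 ↦ 1
p = 2/3, q = 1/3 ↦ 1
p = 2/3, q = 2/3 ↦ 1
p = 2/3, q = 1 ↦ 1
p = 1, q = 0 ↦ 1
p = 1, q = 1/3 ↦ 1
p = 1, q = 2/3 ↦ 1
p = 1, q = 1 ↦ 1
Every assignment gives a value ≥ 1.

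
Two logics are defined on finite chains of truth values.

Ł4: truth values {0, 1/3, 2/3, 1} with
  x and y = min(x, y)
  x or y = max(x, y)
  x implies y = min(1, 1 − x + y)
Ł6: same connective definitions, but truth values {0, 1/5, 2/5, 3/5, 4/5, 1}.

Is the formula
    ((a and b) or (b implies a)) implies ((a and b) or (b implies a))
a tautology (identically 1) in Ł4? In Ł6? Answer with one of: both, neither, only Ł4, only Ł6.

both

In Ł4: every assignment gives 1 — tautology.
In Ł6: every assignment gives 1 — tautology.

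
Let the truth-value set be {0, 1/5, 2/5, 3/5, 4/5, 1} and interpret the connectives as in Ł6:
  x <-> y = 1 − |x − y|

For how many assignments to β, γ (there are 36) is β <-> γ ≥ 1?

6

value 1: 6 assignments (counts)
value 4/5: 10 assignments
value 3/5: 8 assignments
value 2/5: 6 assignments
value 1/5: 4 assignments
value 0: 2 assignments
So 6 of the 36 assignments meet the threshold.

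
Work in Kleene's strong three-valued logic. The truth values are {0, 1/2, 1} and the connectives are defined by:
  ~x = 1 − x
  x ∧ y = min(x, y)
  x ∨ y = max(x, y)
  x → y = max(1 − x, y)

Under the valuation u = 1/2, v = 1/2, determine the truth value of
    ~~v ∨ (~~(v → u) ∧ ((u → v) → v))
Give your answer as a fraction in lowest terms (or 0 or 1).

1/2

~v = ~1/2 = 1/2
~~v = ~1/2 = 1/2
v → u = 1/2 → 1/2 = 1/2
~(v → u) = ~1/2 = 1/2
~~(v → u) = ~1/2 = 1/2
u → v = 1/2 → 1/2 = 1/2
(u → v) → v = 1/2 → 1/2 = 1/2
~~(v → u) ∧ ((u → v) → v) = 1/2 ∧ 1/2 = 1/2
~~v ∨ (~~(v → u) ∧ ((u → v) → v)) = 1/2 ∨ 1/2 = 1/2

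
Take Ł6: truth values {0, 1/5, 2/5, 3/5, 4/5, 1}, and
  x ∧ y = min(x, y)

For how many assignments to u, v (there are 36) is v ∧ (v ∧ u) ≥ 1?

1

value 1: 1 assignment (counts)
value 4/5: 3 assignments
value 3/5: 5 assignments
value 2/5: 7 assignments
value 1/5: 9 assignments
value 0: 11 assignments
So 1 of the 36 assignments meets the threshold.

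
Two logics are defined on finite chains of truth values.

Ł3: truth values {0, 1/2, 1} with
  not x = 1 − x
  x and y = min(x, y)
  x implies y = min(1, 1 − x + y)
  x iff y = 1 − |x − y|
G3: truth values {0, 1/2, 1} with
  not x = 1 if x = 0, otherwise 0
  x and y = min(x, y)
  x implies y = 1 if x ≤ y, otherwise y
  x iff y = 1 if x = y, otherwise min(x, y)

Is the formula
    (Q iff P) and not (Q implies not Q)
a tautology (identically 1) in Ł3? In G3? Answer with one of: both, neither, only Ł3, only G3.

neither

In Ł3: at P = 0, Q = 0 the value is 0 — not a tautology.
In G3: at P = 0, Q = 0 the value is 0 — not a tautology.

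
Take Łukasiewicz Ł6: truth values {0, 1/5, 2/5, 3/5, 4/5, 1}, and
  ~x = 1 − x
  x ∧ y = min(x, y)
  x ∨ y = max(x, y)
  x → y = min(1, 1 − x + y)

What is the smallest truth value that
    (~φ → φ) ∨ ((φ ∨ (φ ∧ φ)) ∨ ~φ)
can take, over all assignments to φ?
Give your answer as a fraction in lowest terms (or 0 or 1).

Take φ = 1/5:
~φ = ~1/5 = 4/5
~φ → φ = 4/5 → 1/5 = 2/5
φ ∧ φ = 1/5 ∧ 1/5 = 1/5
φ ∨ (φ ∧ φ) = 1/5 ∨ 1/5 = 1/5
~φ = ~1/5 = 4/5
(φ ∨ (φ ∧ φ)) ∨ ~φ = 1/5 ∨ 4/5 = 4/5
(~φ → φ) ∨ ((φ ∨ (φ ∧ φ)) ∨ ~φ) = 2/5 ∨ 4/5 = 4/5
No assignment yields a value below 4/5, so this is the minimum.

4/5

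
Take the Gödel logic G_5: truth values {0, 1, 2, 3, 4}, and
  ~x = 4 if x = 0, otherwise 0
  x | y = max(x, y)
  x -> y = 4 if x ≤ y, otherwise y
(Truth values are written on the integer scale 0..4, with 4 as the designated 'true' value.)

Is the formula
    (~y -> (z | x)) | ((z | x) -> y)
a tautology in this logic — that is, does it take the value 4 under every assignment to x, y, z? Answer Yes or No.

No

Counterexample: take x = 0, y = 0, z = 1.
~y = ~0 = 4
z | x = 1 | 0 = 1
~y -> (z | x) = 4 -> 1 = 1
z | x = 1 | 0 = 1
(z | x) -> y = 1 -> 0 = 0
(~y -> (z | x)) | ((z | x) -> y) = 1 | 0 = 1
This gives 1 ≠ 4.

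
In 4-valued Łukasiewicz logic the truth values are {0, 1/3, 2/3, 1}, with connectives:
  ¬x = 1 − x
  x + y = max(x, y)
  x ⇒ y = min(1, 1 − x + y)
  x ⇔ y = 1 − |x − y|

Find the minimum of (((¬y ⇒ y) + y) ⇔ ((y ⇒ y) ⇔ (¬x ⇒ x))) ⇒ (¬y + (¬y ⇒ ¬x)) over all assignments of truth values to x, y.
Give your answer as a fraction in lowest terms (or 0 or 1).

2/3

Take x = 1, y = 2/3:
¬y = ¬2/3 = 1/3
¬y ⇒ y = 1/3 ⇒ 2/3 = 1
(¬y ⇒ y) + y = 1 + 2/3 = 1
y ⇒ y = 2/3 ⇒ 2/3 = 1
¬x = ¬1 = 0
¬x ⇒ x = 0 ⇒ 1 = 1
(y ⇒ y) ⇔ (¬x ⇒ x) = 1 ⇔ 1 = 1
((¬y ⇒ y) + y) ⇔ ((y ⇒ y) ⇔ (¬x ⇒ x)) = 1 ⇔ 1 = 1
¬y = ¬2/3 = 1/3
¬y = ¬2/3 = 1/3
¬x = ¬1 = 0
¬y ⇒ ¬x = 1/3 ⇒ 0 = 2/3
¬y + (¬y ⇒ ¬x) = 1/3 + 2/3 = 2/3
(((¬y ⇒ y) + y) ⇔ ((y ⇒ y) ⇔ (¬x ⇒ x))) ⇒ (¬y + (¬y ⇒ ¬x)) = 1 ⇒ 2/3 = 2/3
No assignment yields a value below 2/3, so this is the minimum.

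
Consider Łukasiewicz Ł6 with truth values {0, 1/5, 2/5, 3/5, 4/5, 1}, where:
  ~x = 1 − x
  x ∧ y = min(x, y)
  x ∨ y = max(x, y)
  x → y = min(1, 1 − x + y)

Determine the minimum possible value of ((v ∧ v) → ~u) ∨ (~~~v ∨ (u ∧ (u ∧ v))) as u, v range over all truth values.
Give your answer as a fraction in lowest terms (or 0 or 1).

3/5

Take u = 2/5, v = 1:
v ∧ v = 1 ∧ 1 = 1
~u = ~2/5 = 3/5
(v ∧ v) → ~u = 1 → 3/5 = 3/5
~v = ~1 = 0
~~v = ~0 = 1
~~~v = ~1 = 0
u ∧ v = 2/5 ∧ 1 = 2/5
u ∧ (u ∧ v) = 2/5 ∧ 2/5 = 2/5
~~~v ∨ (u ∧ (u ∧ v)) = 0 ∨ 2/5 = 2/5
((v ∧ v) → ~u) ∨ (~~~v ∨ (u ∧ (u ∧ v))) = 3/5 ∨ 2/5 = 3/5
No assignment yields a value below 3/5, so this is the minimum.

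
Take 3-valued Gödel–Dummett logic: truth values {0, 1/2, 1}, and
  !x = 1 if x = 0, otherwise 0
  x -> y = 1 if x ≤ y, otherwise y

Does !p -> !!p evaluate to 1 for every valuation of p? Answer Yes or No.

No

Counterexample: take p = 0.
!p = !0 = 1
!p = !0 = 1
!!p = !1 = 0
!p -> !!p = 1 -> 0 = 0
This gives 0 ≠ 1.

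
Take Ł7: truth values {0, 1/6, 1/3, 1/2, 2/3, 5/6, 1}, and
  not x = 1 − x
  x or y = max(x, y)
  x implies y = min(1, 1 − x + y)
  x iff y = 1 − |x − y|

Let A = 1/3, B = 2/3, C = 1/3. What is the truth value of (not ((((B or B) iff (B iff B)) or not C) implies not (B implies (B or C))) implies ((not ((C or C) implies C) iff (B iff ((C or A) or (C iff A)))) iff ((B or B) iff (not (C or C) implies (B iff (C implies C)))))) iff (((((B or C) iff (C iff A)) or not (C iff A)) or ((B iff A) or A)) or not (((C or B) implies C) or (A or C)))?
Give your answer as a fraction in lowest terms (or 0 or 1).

2/3

B or B = 2/3 or 2/3 = 2/3
B iff B = 2/3 iff 2/3 = 1
(B or B) iff (B iff B) = 2/3 iff 1 = 2/3
not C = not 1/3 = 2/3
((B or B) iff (B iff B)) or not C = 2/3 or 2/3 = 2/3
B or C = 2/3 or 1/3 = 2/3
B implies (B or C) = 2/3 implies 2/3 = 1
not (B implies (B or C)) = not 1 = 0
(((B or B) iff (B iff B)) or not C) implies not (B implies (B or C)) = 2/3 implies 0 = 1/3
not ((((B or B) iff (B iff B)) or not C) implies not (B implies (B or C))) = not 1/3 = 2/3
C or C = 1/3 or 1/3 = 1/3
(C or C) implies C = 1/3 implies 1/3 = 1
not ((C or C) implies C) = not 1 = 0
C or A = 1/3 or 1/3 = 1/3
C iff A = 1/3 iff 1/3 = 1
(C or A) or (C iff A) = 1/3 or 1 = 1
B iff ((C or A) or (C iff A)) = 2/3 iff 1 = 2/3
not ((C or C) implies C) iff (B iff ((C or A) or (C iff A))) = 0 iff 2/3 = 1/3
B or B = 2/3 or 2/3 = 2/3
C or C = 1/3 or 1/3 = 1/3
not (C or C) = not 1/3 = 2/3
C implies C = 1/3 implies 1/3 = 1
B iff (C implies C) = 2/3 iff 1 = 2/3
not (C or C) implies (B iff (C implies C)) = 2/3 implies 2/3 = 1
(B or B) iff (not (C or C) implies (B iff (C implies C))) = 2/3 iff 1 = 2/3
(not ((C or C) implies C) iff (B iff ((C or A) or (C iff A)))) iff ((B or B) iff (not (C or C) implies (B iff (C implies C)))) = 1/3 iff 2/3 = 2/3
not ((((B or B) iff (B iff B)) or not C) implies not (B implies (B or C))) implies ((not ((C or C) implies C) iff (B iff ((C or A) or (C iff A)))) iff ((B or B) iff (not (C or C) implies (B iff (C implies C))))) = 2/3 implies 2/3 = 1
B or C = 2/3 or 1/3 = 2/3
C iff A = 1/3 iff 1/3 = 1
(B or C) iff (C iff A) = 2/3 iff 1 = 2/3
C iff A = 1/3 iff 1/3 = 1
not (C iff A) = not 1 = 0
((B or C) iff (C iff A)) or not (C iff A) = 2/3 or 0 = 2/3
B iff A = 2/3 iff 1/3 = 2/3
(B iff A) or A = 2/3 or 1/3 = 2/3
(((B or C) iff (C iff A)) or not (C iff A)) or ((B iff A) or A) = 2/3 or 2/3 = 2/3
C or B = 1/3 or 2/3 = 2/3
(C or B) implies C = 2/3 implies 1/3 = 2/3
A or C = 1/3 or 1/3 = 1/3
((C or B) implies C) or (A or C) = 2/3 or 1/3 = 2/3
not (((C or B) implies C) or (A or C)) = not 2/3 = 1/3
((((B or C) iff (C iff A)) or not (C iff A)) or ((B iff A) or A)) or not (((C or B) implies C) or (A or C)) = 2/3 or 1/3 = 2/3
(not ((((B or B) iff (B iff B)) or not C) implies not (B implies (B or C))) implies ((not ((C or C) implies C) iff (B iff ((C or A) or (C iff A)))) iff ((B or B) iff (not (C or C) implies (B iff (C implies C)))))) iff (((((B or C) iff (C iff A)) or not (C iff A)) or ((B iff A) or A)) or not (((C or B) implies C) or (A or C))) = 1 iff 2/3 = 2/3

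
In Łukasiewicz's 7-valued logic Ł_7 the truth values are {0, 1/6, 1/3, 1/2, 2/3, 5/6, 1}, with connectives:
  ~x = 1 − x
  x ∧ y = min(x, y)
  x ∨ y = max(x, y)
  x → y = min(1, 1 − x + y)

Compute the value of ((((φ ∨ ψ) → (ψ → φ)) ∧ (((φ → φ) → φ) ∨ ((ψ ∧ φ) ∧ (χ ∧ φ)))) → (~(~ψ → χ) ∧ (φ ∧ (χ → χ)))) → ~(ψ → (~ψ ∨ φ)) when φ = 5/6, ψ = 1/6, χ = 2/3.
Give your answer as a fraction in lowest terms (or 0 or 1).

φ ∨ ψ = 5/6 ∨ 1/6 = 5/6
ψ → φ = 1/6 → 5/6 = 1
(φ ∨ ψ) → (ψ → φ) = 5/6 → 1 = 1
φ → φ = 5/6 → 5/6 = 1
(φ → φ) → φ = 1 → 5/6 = 5/6
ψ ∧ φ = 1/6 ∧ 5/6 = 1/6
χ ∧ φ = 2/3 ∧ 5/6 = 2/3
(ψ ∧ φ) ∧ (χ ∧ φ) = 1/6 ∧ 2/3 = 1/6
((φ → φ) → φ) ∨ ((ψ ∧ φ) ∧ (χ ∧ φ)) = 5/6 ∨ 1/6 = 5/6
((φ ∨ ψ) → (ψ → φ)) ∧ (((φ → φ) → φ) ∨ ((ψ ∧ φ) ∧ (χ ∧ φ))) = 1 ∧ 5/6 = 5/6
~ψ = ~1/6 = 5/6
~ψ → χ = 5/6 → 2/3 = 5/6
~(~ψ → χ) = ~5/6 = 1/6
χ → χ = 2/3 → 2/3 = 1
φ ∧ (χ → χ) = 5/6 ∧ 1 = 5/6
~(~ψ → χ) ∧ (φ ∧ (χ → χ)) = 1/6 ∧ 5/6 = 1/6
(((φ ∨ ψ) → (ψ → φ)) ∧ (((φ → φ) → φ) ∨ ((ψ ∧ φ) ∧ (χ ∧ φ)))) → (~(~ψ → χ) ∧ (φ ∧ (χ → χ))) = 5/6 → 1/6 = 1/3
~ψ = ~1/6 = 5/6
~ψ ∨ φ = 5/6 ∨ 5/6 = 5/6
ψ → (~ψ ∨ φ) = 1/6 → 5/6 = 1
~(ψ → (~ψ ∨ φ)) = ~1 = 0
((((φ ∨ ψ) → (ψ → φ)) ∧ (((φ → φ) → φ) ∨ ((ψ ∧ φ) ∧ (χ ∧ φ)))) → (~(~ψ → χ) ∧ (φ ∧ (χ → χ)))) → ~(ψ → (~ψ ∨ φ)) = 1/3 → 0 = 2/3

2/3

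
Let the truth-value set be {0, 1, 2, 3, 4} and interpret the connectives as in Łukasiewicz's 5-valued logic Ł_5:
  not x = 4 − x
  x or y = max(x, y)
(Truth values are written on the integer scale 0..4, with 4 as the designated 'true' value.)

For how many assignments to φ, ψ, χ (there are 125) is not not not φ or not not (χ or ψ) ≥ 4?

value 4: 61 assignments (counts)
value 3: 37 assignments
value 2: 19 assignments
value 1: 7 assignments
value 0: 1 assignment
So 61 of the 125 assignments meet the threshold.

61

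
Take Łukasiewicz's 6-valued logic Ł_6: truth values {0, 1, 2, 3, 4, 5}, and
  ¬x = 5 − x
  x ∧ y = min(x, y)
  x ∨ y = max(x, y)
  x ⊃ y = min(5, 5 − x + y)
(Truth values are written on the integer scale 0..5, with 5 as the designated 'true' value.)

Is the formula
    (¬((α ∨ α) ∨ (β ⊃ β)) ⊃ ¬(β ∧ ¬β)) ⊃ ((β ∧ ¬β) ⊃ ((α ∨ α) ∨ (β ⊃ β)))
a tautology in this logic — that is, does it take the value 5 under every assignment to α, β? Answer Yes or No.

At α = 2, β = 4, for instance:
α ∨ α = 2 ∨ 2 = 2
β ⊃ β = 4 ⊃ 4 = 5
(α ∨ α) ∨ (β ⊃ β) = 2 ∨ 5 = 5
¬((α ∨ α) ∨ (β ⊃ β)) = ¬5 = 0
¬β = ¬4 = 1
β ∧ ¬β = 4 ∧ 1 = 1
¬(β ∧ ¬β) = ¬1 = 4
¬((α ∨ α) ∨ (β ⊃ β)) ⊃ ¬(β ∧ ¬β) = 0 ⊃ 4 = 5
(β ∧ ¬β) ⊃ ((α ∨ α) ∨ (β ⊃ β)) = 1 ⊃ 5 = 5
(¬((α ∨ α) ∨ (β ⊃ β)) ⊃ ¬(β ∧ ¬β)) ⊃ ((β ∧ ¬β) ⊃ ((α ∨ α) ∨ (β ⊃ β))) = 5 ⊃ 5 = 5
and checking the remaining 35 assignments likewise gives ≥ 5 in every case.

Yes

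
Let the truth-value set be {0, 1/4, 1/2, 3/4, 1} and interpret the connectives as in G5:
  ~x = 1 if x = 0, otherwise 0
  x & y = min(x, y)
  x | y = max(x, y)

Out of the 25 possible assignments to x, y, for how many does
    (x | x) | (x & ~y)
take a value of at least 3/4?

10

value 1: 5 assignments (counts)
value 3/4: 5 assignments (counts)
value 1/2: 5 assignments
value 1/4: 5 assignments
value 0: 5 assignments
So 10 of the 25 assignments meet the threshold.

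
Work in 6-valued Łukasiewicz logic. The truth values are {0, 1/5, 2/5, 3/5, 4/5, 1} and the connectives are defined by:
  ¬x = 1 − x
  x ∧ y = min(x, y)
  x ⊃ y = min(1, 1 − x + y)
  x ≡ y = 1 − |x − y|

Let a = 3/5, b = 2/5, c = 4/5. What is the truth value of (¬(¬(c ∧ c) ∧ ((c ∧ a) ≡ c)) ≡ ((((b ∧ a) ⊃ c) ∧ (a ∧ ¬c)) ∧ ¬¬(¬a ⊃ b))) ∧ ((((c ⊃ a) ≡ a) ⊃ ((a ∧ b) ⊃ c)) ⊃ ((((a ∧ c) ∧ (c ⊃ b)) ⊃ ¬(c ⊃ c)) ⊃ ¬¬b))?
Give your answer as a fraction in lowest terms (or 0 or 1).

2/5

c ∧ c = 4/5 ∧ 4/5 = 4/5
¬(c ∧ c) = ¬4/5 = 1/5
c ∧ a = 4/5 ∧ 3/5 = 3/5
(c ∧ a) ≡ c = 3/5 ≡ 4/5 = 4/5
¬(c ∧ c) ∧ ((c ∧ a) ≡ c) = 1/5 ∧ 4/5 = 1/5
¬(¬(c ∧ c) ∧ ((c ∧ a) ≡ c)) = ¬1/5 = 4/5
b ∧ a = 2/5 ∧ 3/5 = 2/5
(b ∧ a) ⊃ c = 2/5 ⊃ 4/5 = 1
¬c = ¬4/5 = 1/5
a ∧ ¬c = 3/5 ∧ 1/5 = 1/5
((b ∧ a) ⊃ c) ∧ (a ∧ ¬c) = 1 ∧ 1/5 = 1/5
¬a = ¬3/5 = 2/5
¬a ⊃ b = 2/5 ⊃ 2/5 = 1
¬(¬a ⊃ b) = ¬1 = 0
¬¬(¬a ⊃ b) = ¬0 = 1
(((b ∧ a) ⊃ c) ∧ (a ∧ ¬c)) ∧ ¬¬(¬a ⊃ b) = 1/5 ∧ 1 = 1/5
¬(¬(c ∧ c) ∧ ((c ∧ a) ≡ c)) ≡ ((((b ∧ a) ⊃ c) ∧ (a ∧ ¬c)) ∧ ¬¬(¬a ⊃ b)) = 4/5 ≡ 1/5 = 2/5
c ⊃ a = 4/5 ⊃ 3/5 = 4/5
(c ⊃ a) ≡ a = 4/5 ≡ 3/5 = 4/5
a ∧ b = 3/5 ∧ 2/5 = 2/5
(a ∧ b) ⊃ c = 2/5 ⊃ 4/5 = 1
((c ⊃ a) ≡ a) ⊃ ((a ∧ b) ⊃ c) = 4/5 ⊃ 1 = 1
a ∧ c = 3/5 ∧ 4/5 = 3/5
c ⊃ b = 4/5 ⊃ 2/5 = 3/5
(a ∧ c) ∧ (c ⊃ b) = 3/5 ∧ 3/5 = 3/5
c ⊃ c = 4/5 ⊃ 4/5 = 1
¬(c ⊃ c) = ¬1 = 0
((a ∧ c) ∧ (c ⊃ b)) ⊃ ¬(c ⊃ c) = 3/5 ⊃ 0 = 2/5
¬b = ¬2/5 = 3/5
¬¬b = ¬3/5 = 2/5
(((a ∧ c) ∧ (c ⊃ b)) ⊃ ¬(c ⊃ c)) ⊃ ¬¬b = 2/5 ⊃ 2/5 = 1
(((c ⊃ a) ≡ a) ⊃ ((a ∧ b) ⊃ c)) ⊃ ((((a ∧ c) ∧ (c ⊃ b)) ⊃ ¬(c ⊃ c)) ⊃ ¬¬b) = 1 ⊃ 1 = 1
(¬(¬(c ∧ c) ∧ ((c ∧ a) ≡ c)) ≡ ((((b ∧ a) ⊃ c) ∧ (a ∧ ¬c)) ∧ ¬¬(¬a ⊃ b))) ∧ ((((c ⊃ a) ≡ a) ⊃ ((a ∧ b) ⊃ c)) ⊃ ((((a ∧ c) ∧ (c ⊃ b)) ⊃ ¬(c ⊃ c)) ⊃ ¬¬b)) = 2/5 ∧ 1 = 2/5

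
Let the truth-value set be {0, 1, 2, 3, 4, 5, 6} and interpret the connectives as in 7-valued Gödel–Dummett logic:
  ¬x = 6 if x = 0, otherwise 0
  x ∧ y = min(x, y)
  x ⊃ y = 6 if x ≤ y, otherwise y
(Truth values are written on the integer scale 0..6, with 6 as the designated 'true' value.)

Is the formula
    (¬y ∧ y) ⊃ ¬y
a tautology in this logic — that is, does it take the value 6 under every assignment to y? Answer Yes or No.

y = 0 ↦ 6
y = 1 ↦ 6
y = 2 ↦ 6
y = 3 ↦ 6
y = 4 ↦ 6
y = 5 ↦ 6
y = 6 ↦ 6
Every assignment gives a value ≥ 6.

Yes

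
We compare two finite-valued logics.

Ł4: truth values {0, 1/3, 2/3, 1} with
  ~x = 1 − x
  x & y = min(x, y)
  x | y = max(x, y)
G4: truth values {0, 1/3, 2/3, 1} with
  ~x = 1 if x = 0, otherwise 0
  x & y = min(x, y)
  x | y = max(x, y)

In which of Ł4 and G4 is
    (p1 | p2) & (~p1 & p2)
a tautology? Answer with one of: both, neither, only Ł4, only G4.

In Ł4: at p1 = 0, p2 = 0 the value is 0 — not a tautology.
In G4: at p1 = 0, p2 = 0 the value is 0 — not a tautology.

neither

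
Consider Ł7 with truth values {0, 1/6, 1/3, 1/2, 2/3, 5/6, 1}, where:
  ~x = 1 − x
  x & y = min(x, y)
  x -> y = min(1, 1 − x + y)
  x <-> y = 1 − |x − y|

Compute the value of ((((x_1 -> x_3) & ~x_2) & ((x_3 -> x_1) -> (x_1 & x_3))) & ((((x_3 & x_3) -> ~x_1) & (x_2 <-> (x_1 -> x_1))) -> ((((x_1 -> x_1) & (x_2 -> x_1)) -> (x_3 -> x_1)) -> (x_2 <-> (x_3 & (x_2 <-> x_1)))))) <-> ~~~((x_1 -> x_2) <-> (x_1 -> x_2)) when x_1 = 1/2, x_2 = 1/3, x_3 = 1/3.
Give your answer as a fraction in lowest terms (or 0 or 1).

2/3

x_1 -> x_3 = 1/2 -> 1/3 = 5/6
~x_2 = ~1/3 = 2/3
(x_1 -> x_3) & ~x_2 = 5/6 & 2/3 = 2/3
x_3 -> x_1 = 1/3 -> 1/2 = 1
x_1 & x_3 = 1/2 & 1/3 = 1/3
(x_3 -> x_1) -> (x_1 & x_3) = 1 -> 1/3 = 1/3
((x_1 -> x_3) & ~x_2) & ((x_3 -> x_1) -> (x_1 & x_3)) = 2/3 & 1/3 = 1/3
x_3 & x_3 = 1/3 & 1/3 = 1/3
~x_1 = ~1/2 = 1/2
(x_3 & x_3) -> ~x_1 = 1/3 -> 1/2 = 1
x_1 -> x_1 = 1/2 -> 1/2 = 1
x_2 <-> (x_1 -> x_1) = 1/3 <-> 1 = 1/3
((x_3 & x_3) -> ~x_1) & (x_2 <-> (x_1 -> x_1)) = 1 & 1/3 = 1/3
x_1 -> x_1 = 1/2 -> 1/2 = 1
x_2 -> x_1 = 1/3 -> 1/2 = 1
(x_1 -> x_1) & (x_2 -> x_1) = 1 & 1 = 1
x_3 -> x_1 = 1/3 -> 1/2 = 1
((x_1 -> x_1) & (x_2 -> x_1)) -> (x_3 -> x_1) = 1 -> 1 = 1
x_2 <-> x_1 = 1/3 <-> 1/2 = 5/6
x_3 & (x_2 <-> x_1) = 1/3 & 5/6 = 1/3
x_2 <-> (x_3 & (x_2 <-> x_1)) = 1/3 <-> 1/3 = 1
(((x_1 -> x_1) & (x_2 -> x_1)) -> (x_3 -> x_1)) -> (x_2 <-> (x_3 & (x_2 <-> x_1))) = 1 -> 1 = 1
(((x_3 & x_3) -> ~x_1) & (x_2 <-> (x_1 -> x_1))) -> ((((x_1 -> x_1) & (x_2 -> x_1)) -> (x_3 -> x_1)) -> (x_2 <-> (x_3 & (x_2 <-> x_1)))) = 1/3 -> 1 = 1
(((x_1 -> x_3) & ~x_2) & ((x_3 -> x_1) -> (x_1 & x_3))) & ((((x_3 & x_3) -> ~x_1) & (x_2 <-> (x_1 -> x_1))) -> ((((x_1 -> x_1) & (x_2 -> x_1)) -> (x_3 -> x_1)) -> (x_2 <-> (x_3 & (x_2 <-> x_1))))) = 1/3 & 1 = 1/3
x_1 -> x_2 = 1/2 -> 1/3 = 5/6
x_1 -> x_2 = 1/2 -> 1/3 = 5/6
(x_1 -> x_2) <-> (x_1 -> x_2) = 5/6 <-> 5/6 = 1
~((x_1 -> x_2) <-> (x_1 -> x_2)) = ~1 = 0
~~((x_1 -> x_2) <-> (x_1 -> x_2)) = ~0 = 1
~~~((x_1 -> x_2) <-> (x_1 -> x_2)) = ~1 = 0
((((x_1 -> x_3) & ~x_2) & ((x_3 -> x_1) -> (x_1 & x_3))) & ((((x_3 & x_3) -> ~x_1) & (x_2 <-> (x_1 -> x_1))) -> ((((x_1 -> x_1) & (x_2 -> x_1)) -> (x_3 -> x_1)) -> (x_2 <-> (x_3 & (x_2 <-> x_1)))))) <-> ~~~((x_1 -> x_2) <-> (x_1 -> x_2)) = 1/3 <-> 0 = 2/3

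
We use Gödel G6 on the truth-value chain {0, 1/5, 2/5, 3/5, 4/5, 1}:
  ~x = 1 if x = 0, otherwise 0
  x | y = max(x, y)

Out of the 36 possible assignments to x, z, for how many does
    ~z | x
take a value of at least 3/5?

21

value 1: 11 assignments (counts)
value 4/5: 5 assignments (counts)
value 3/5: 5 assignments (counts)
value 2/5: 5 assignments
value 1/5: 5 assignments
value 0: 5 assignments
So 21 of the 36 assignments meet the threshold.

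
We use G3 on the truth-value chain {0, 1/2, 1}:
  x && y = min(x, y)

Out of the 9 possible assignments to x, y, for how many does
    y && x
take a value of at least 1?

1

x = 0, y = 0 ↦ 0  <
x = 0, y = 1/2 ↦ 0  <
x = 0, y = 1 ↦ 0  <
x = 1/2, y = 0 ↦ 0  <
x = 1/2, y = 1/2 ↦ 1/2  <
x = 1/2, y = 1 ↦ 1/2  <
x = 1, y = 0 ↦ 0  <
x = 1, y = 1/2 ↦ 1/2  <
x = 1, y = 1 ↦ 1  ≥
So 1 of the 9 assignments meets the threshold.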